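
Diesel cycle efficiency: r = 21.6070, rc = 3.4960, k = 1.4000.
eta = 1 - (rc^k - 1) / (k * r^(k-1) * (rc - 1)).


r^(k-1) = 3.4185
rc^k = 5.7677
eta = 0.6009 = 60.0888%

60.0888%


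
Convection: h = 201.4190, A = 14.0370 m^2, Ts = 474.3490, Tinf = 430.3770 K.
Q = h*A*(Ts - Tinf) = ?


dT = 43.9720 K
Q = 201.4190 * 14.0370 * 43.9720 = 124322.8492 W

124322.8492 W


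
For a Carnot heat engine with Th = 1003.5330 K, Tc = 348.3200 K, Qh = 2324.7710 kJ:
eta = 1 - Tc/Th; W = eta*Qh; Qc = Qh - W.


eta = 1 - 348.3200/1003.5330 = 0.6529
W = 0.6529 * 2324.7710 = 1517.8576 kJ
Qc = 2324.7710 - 1517.8576 = 806.9134 kJ

eta = 65.2906%, W = 1517.8576 kJ, Qc = 806.9134 kJ


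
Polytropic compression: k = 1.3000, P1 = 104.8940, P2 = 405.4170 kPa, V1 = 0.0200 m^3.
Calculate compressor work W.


(k-1)/k = 0.2308
(P2/P1)^exp = 1.3661
W = 4.3333 * 104.8940 * 0.0200 * (1.3661 - 1) = 3.3285 kJ

3.3285 kJ


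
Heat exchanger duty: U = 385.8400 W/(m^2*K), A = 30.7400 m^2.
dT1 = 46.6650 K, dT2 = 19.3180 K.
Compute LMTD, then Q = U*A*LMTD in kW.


LMTD = 31.0072 K
Q = 385.8400 * 30.7400 * 31.0072 = 367767.4889 W = 367.7675 kW

367.7675 kW


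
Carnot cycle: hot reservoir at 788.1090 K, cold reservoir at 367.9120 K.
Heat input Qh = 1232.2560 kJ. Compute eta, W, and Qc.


eta = 1 - 367.9120/788.1090 = 0.5332
W = 0.5332 * 1232.2560 = 657.0034 kJ
Qc = 1232.2560 - 657.0034 = 575.2526 kJ

eta = 53.3171%, W = 657.0034 kJ, Qc = 575.2526 kJ


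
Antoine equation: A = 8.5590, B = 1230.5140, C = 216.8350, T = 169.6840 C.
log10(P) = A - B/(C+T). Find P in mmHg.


C+T = 386.5190
B/(C+T) = 3.1836
log10(P) = 8.5590 - 3.1836 = 5.3754
P = 10^5.3754 = 237367.0371 mmHg

237367.0371 mmHg


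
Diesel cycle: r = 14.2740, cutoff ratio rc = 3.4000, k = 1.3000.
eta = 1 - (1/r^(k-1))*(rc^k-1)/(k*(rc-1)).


r^(k-1) = 2.2201
rc^k = 4.9082
eta = 0.4358 = 43.5766%

43.5766%


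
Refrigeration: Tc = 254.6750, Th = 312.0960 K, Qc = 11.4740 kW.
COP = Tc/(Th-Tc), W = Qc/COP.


COP = 254.6750 / 57.4210 = 4.4352
W = 11.4740 / 4.4352 = 2.5870 kW

COP = 4.4352, W = 2.5870 kW


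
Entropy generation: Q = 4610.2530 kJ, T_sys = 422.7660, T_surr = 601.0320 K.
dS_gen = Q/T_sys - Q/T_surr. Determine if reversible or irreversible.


dS_sys = 4610.2530/422.7660 = 10.9050 kJ/K
dS_surr = -4610.2530/601.0320 = -7.6706 kJ/K
dS_gen = 10.9050 - 7.6706 = 3.2344 kJ/K (irreversible)

dS_gen = 3.2344 kJ/K, irreversible


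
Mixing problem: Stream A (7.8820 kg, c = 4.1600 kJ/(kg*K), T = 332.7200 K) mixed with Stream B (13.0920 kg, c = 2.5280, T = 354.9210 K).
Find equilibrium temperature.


num = 22656.2659
den = 65.8857
Tf = 343.8723 K

343.8723 K


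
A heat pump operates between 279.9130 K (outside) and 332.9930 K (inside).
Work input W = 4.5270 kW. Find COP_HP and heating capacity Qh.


COP = 332.9930 / 53.0800 = 6.2734
Qh = 6.2734 * 4.5270 = 28.3998 kW

COP = 6.2734, Qh = 28.3998 kW


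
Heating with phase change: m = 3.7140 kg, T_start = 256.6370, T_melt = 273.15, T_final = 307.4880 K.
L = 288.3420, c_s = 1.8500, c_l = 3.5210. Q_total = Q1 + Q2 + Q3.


Q1 (sensible, solid) = 3.7140 * 1.8500 * 16.5130 = 113.4592 kJ
Q2 (latent) = 3.7140 * 288.3420 = 1070.9022 kJ
Q3 (sensible, liquid) = 3.7140 * 3.5210 * 34.3380 = 449.0378 kJ
Q_total = 1633.3992 kJ

1633.3992 kJ


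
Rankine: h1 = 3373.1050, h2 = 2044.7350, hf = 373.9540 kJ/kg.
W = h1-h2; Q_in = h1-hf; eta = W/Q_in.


W = 1328.3700 kJ/kg
Q_in = 2999.1510 kJ/kg
eta = 0.4429 = 44.2915%

eta = 44.2915%


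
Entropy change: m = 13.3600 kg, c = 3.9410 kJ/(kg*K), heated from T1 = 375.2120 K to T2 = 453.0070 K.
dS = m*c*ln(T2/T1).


T2/T1 = 1.2073
ln(T2/T1) = 0.1884
dS = 13.3600 * 3.9410 * 0.1884 = 9.9205 kJ/K

9.9205 kJ/K


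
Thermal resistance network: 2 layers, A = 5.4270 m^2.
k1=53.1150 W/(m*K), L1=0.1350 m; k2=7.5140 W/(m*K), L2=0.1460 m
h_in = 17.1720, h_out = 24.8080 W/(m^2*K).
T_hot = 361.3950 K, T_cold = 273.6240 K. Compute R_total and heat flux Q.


R_conv_in = 1/(17.1720*5.4270) = 0.0107
R_1 = 0.1350/(53.1150*5.4270) = 0.0005
R_2 = 0.1460/(7.5140*5.4270) = 0.0036
R_conv_out = 1/(24.8080*5.4270) = 0.0074
R_total = 0.0222 K/W
Q = 87.7710 / 0.0222 = 3952.4491 W

R_total = 0.0222 K/W, Q = 3952.4491 W


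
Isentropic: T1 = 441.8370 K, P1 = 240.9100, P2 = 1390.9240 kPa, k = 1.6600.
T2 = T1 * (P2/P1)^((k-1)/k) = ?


(k-1)/k = 0.3976
(P2/P1)^exp = 2.0079
T2 = 441.8370 * 2.0079 = 887.1697 K

887.1697 K


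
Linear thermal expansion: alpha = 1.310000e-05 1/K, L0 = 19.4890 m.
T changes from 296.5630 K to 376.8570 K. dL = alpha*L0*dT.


dT = 80.2940 K
dL = 1.310000e-05 * 19.4890 * 80.2940 = 0.020500 m
L_final = 19.509500 m

dL = 0.020500 m


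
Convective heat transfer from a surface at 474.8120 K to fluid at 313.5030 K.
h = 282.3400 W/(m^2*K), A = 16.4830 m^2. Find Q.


dT = 161.3090 K
Q = 282.3400 * 16.4830 * 161.3090 = 750701.4728 W

750701.4728 W


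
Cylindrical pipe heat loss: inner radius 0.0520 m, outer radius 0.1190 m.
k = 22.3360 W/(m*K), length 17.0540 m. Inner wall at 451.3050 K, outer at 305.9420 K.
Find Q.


dT = 145.3630 K
ln(ro/ri) = 0.8279
Q = 2*pi*22.3360*17.0540*145.3630 / 0.8279 = 420240.7207 W

420240.7207 W


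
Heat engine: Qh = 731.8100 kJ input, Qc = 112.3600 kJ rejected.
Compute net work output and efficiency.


W = 731.8100 - 112.3600 = 619.4500 kJ
eta = 619.4500 / 731.8100 = 0.8465 = 84.6463%

W = 619.4500 kJ, eta = 84.6463%


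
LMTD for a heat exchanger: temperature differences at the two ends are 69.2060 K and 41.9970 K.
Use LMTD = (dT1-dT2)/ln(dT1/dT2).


dT1/dT2 = 1.6479
ln(dT1/dT2) = 0.4995
LMTD = 27.2090 / 0.4995 = 54.4736 K

54.4736 K


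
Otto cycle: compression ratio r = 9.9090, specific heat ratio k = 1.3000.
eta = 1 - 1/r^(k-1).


r^(k-1) = 1.9898
eta = 1 - 1/1.9898 = 0.4974 = 49.7436%

49.7436%


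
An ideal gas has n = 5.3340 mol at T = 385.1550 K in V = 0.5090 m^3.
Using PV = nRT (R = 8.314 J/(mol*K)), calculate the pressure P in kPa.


P = nRT/V = 5.3340 * 8.314 * 385.1550 / 0.5090
= 17080.4210 / 0.5090 = 33556.8193 Pa = 33.5568 kPa

33.5568 kPa


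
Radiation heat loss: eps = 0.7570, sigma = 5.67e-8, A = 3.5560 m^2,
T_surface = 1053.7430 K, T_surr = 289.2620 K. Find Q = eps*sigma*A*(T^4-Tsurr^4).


T^4 = 1.2329e+12
Tsurr^4 = 7.0011e+09
Q = 0.7570 * 5.67e-8 * 3.5560 * 1.2259e+12 = 187114.0379 W

187114.0379 W


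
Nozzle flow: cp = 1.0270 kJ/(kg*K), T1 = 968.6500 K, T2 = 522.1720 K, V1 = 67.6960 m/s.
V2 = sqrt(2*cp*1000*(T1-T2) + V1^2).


dT = 446.4780 K
2*cp*1000*dT = 917065.8120
V1^2 = 4582.7484
V2 = sqrt(921648.5604) = 960.0253 m/s

960.0253 m/s


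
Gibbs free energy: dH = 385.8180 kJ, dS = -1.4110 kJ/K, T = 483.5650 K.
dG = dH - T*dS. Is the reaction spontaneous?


T*dS = 483.5650 * -1.4110 = -682.3102 kJ
dG = 385.8180 + 682.3102 = 1068.1282 kJ (non-spontaneous)

dG = 1068.1282 kJ, non-spontaneous


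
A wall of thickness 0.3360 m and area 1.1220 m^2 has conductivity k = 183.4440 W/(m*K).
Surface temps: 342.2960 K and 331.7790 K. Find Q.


dT = 10.5170 K
Q = 183.4440 * 1.1220 * 10.5170 / 0.3360 = 6442.4190 W

6442.4190 W


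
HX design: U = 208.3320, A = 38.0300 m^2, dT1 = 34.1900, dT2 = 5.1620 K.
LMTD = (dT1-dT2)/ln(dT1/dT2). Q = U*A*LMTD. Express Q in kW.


LMTD = 15.3538 K
Q = 208.3320 * 38.0300 * 15.3538 = 121645.9567 W = 121.6460 kW

121.6460 kW


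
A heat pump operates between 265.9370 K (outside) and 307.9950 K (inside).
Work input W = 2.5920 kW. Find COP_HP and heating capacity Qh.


COP = 307.9950 / 42.0580 = 7.3231
Qh = 7.3231 * 2.5920 = 18.9815 kW

COP = 7.3231, Qh = 18.9815 kW


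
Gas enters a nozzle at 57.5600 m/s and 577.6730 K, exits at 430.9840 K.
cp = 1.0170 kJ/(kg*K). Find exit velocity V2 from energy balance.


dT = 146.6890 K
2*cp*1000*dT = 298365.4260
V1^2 = 3313.1536
V2 = sqrt(301678.5796) = 549.2527 m/s

549.2527 m/s


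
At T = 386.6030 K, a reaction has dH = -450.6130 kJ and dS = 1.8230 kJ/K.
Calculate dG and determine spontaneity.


T*dS = 386.6030 * 1.8230 = 704.7773 kJ
dG = -450.6130 - 704.7773 = -1155.3903 kJ (spontaneous)

dG = -1155.3903 kJ, spontaneous


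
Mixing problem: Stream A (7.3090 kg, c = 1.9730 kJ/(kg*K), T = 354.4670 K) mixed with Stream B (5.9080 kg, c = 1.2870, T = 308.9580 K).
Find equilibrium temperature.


num = 7460.8388
den = 22.0243
Tf = 338.7556 K

338.7556 K


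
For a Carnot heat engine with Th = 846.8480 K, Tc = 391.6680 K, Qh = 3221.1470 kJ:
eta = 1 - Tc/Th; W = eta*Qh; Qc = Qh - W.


eta = 1 - 391.6680/846.8480 = 0.5375
W = 0.5375 * 3221.1470 = 1731.3635 kJ
Qc = 3221.1470 - 1731.3635 = 1489.7835 kJ

eta = 53.7499%, W = 1731.3635 kJ, Qc = 1489.7835 kJ


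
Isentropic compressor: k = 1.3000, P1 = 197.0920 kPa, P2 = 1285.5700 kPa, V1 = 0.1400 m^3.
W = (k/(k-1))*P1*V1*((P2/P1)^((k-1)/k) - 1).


(k-1)/k = 0.2308
(P2/P1)^exp = 1.5415
W = 4.3333 * 197.0920 * 0.1400 * (1.5415 - 1) = 64.7472 kJ

64.7472 kJ


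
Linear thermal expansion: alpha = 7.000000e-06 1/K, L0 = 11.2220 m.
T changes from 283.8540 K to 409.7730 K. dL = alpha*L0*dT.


dT = 125.9190 K
dL = 7.000000e-06 * 11.2220 * 125.9190 = 0.009891 m
L_final = 11.231891 m

dL = 0.009891 m


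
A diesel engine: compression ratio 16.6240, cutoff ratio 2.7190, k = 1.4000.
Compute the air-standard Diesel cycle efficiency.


r^(k-1) = 3.0782
rc^k = 4.0567
eta = 0.5874 = 58.7376%

58.7376%


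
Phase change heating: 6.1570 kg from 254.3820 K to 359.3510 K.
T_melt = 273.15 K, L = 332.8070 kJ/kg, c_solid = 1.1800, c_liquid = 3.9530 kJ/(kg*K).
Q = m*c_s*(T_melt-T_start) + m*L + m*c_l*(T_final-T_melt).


Q1 (sensible, solid) = 6.1570 * 1.1800 * 18.7680 = 136.3544 kJ
Q2 (latent) = 6.1570 * 332.8070 = 2049.0927 kJ
Q3 (sensible, liquid) = 6.1570 * 3.9530 * 86.2010 = 2098.0135 kJ
Q_total = 4283.4606 kJ

4283.4606 kJ


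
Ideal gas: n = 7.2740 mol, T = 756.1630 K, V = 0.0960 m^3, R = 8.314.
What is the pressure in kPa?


P = nRT/V = 7.2740 * 8.314 * 756.1630 / 0.0960
= 45729.7408 / 0.0960 = 476351.4668 Pa = 476.3515 kPa

476.3515 kPa


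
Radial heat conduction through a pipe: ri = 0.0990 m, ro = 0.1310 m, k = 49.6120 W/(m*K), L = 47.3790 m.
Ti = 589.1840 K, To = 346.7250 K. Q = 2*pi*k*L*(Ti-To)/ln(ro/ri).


dT = 242.4590 K
ln(ro/ri) = 0.2801
Q = 2*pi*49.6120*47.3790*242.4590 / 0.2801 = 1.2785e+07 W

1.2785e+07 W


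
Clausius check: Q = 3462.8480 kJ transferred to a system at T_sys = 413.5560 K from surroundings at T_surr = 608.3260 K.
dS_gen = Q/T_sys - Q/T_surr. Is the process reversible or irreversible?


dS_sys = 3462.8480/413.5560 = 8.3733 kJ/K
dS_surr = -3462.8480/608.3260 = -5.6924 kJ/K
dS_gen = 8.3733 - 5.6924 = 2.6809 kJ/K (irreversible)

dS_gen = 2.6809 kJ/K, irreversible


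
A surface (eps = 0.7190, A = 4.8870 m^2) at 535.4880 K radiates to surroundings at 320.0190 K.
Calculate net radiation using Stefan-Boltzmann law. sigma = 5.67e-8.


T^4 = 8.2224e+10
Tsurr^4 = 1.0488e+10
Q = 0.7190 * 5.67e-8 * 4.8870 * 7.1736e+10 = 14291.9127 W

14291.9127 W


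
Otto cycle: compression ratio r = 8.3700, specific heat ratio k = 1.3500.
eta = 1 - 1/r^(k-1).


r^(k-1) = 2.1036
eta = 1 - 1/2.1036 = 0.5246 = 52.4614%

52.4614%


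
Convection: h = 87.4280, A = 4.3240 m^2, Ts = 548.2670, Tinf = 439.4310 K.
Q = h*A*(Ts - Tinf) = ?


dT = 108.8360 K
Q = 87.4280 * 4.3240 * 108.8360 = 41144.2169 W

41144.2169 W


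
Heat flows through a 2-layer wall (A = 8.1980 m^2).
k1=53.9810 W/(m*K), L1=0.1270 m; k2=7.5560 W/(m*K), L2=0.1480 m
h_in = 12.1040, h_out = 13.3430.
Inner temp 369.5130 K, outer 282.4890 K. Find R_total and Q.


R_conv_in = 1/(12.1040*8.1980) = 0.0101
R_1 = 0.1270/(53.9810*8.1980) = 0.0003
R_2 = 0.1480/(7.5560*8.1980) = 0.0024
R_conv_out = 1/(13.3430*8.1980) = 0.0091
R_total = 0.0219 K/W
Q = 87.0240 / 0.0219 = 3974.4393 W

R_total = 0.0219 K/W, Q = 3974.4393 W


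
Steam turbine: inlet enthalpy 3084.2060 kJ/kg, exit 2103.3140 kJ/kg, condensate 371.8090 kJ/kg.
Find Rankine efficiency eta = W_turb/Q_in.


W = 980.8920 kJ/kg
Q_in = 2712.3970 kJ/kg
eta = 0.3616 = 36.1633%

eta = 36.1633%


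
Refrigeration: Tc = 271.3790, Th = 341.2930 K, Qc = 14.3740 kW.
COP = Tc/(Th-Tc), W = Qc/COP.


COP = 271.3790 / 69.9140 = 3.8816
W = 14.3740 / 3.8816 = 3.7031 kW

COP = 3.8816, W = 3.7031 kW


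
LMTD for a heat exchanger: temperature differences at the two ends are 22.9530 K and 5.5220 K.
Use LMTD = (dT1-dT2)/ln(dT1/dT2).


dT1/dT2 = 4.1566
ln(dT1/dT2) = 1.4247
LMTD = 17.4310 / 1.4247 = 12.2348 K

12.2348 K


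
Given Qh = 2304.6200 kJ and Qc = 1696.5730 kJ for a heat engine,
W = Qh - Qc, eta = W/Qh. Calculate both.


W = 2304.6200 - 1696.5730 = 608.0470 kJ
eta = 608.0470 / 2304.6200 = 0.2638 = 26.3838%

W = 608.0470 kJ, eta = 26.3838%


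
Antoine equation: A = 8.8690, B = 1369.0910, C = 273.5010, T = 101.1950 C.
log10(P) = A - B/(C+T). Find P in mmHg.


C+T = 374.6960
B/(C+T) = 3.6539
log10(P) = 8.8690 - 3.6539 = 5.2151
P = 10^5.2151 = 164107.5625 mmHg

164107.5625 mmHg


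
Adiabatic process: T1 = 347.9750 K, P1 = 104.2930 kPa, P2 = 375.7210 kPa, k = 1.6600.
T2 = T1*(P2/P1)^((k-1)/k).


(k-1)/k = 0.3976
(P2/P1)^exp = 1.6646
T2 = 347.9750 * 1.6646 = 579.2299 K

579.2299 K


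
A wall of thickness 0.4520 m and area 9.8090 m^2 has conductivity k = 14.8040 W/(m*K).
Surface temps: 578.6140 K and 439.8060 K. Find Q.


dT = 138.8080 K
Q = 14.8040 * 9.8090 * 138.8080 / 0.4520 = 44594.3536 W

44594.3536 W


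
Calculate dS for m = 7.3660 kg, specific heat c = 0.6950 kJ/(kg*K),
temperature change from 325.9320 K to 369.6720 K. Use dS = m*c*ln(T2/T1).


T2/T1 = 1.1342
ln(T2/T1) = 0.1259
dS = 7.3660 * 0.6950 * 0.1259 = 0.6447 kJ/K

0.6447 kJ/K


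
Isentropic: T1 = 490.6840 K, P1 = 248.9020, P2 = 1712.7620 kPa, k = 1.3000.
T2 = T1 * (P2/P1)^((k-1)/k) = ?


(k-1)/k = 0.2308
(P2/P1)^exp = 1.5607
T2 = 490.6840 * 1.5607 = 765.7906 K

765.7906 K


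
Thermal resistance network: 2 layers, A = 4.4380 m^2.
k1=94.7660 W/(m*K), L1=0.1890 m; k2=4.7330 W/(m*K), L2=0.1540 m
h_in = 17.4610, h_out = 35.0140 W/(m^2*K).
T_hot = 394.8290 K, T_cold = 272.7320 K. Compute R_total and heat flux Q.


R_conv_in = 1/(17.4610*4.4380) = 0.0129
R_1 = 0.1890/(94.7660*4.4380) = 0.0004
R_2 = 0.1540/(4.7330*4.4380) = 0.0073
R_conv_out = 1/(35.0140*4.4380) = 0.0064
R_total = 0.0271 K/W
Q = 122.0970 / 0.0271 = 4501.9588 W

R_total = 0.0271 K/W, Q = 4501.9588 W


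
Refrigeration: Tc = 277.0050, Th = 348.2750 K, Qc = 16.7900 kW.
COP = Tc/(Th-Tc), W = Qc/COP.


COP = 277.0050 / 71.2700 = 3.8867
W = 16.7900 / 3.8867 = 4.3199 kW

COP = 3.8867, W = 4.3199 kW


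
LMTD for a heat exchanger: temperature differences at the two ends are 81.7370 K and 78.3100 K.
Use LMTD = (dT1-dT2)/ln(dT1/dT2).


dT1/dT2 = 1.0438
ln(dT1/dT2) = 0.0428
LMTD = 3.4270 / 0.0428 = 80.0113 K

80.0113 K


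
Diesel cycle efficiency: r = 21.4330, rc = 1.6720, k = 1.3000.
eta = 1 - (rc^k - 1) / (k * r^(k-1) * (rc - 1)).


r^(k-1) = 2.5080
rc^k = 1.9508
eta = 0.5660 = 56.6050%

56.6050%


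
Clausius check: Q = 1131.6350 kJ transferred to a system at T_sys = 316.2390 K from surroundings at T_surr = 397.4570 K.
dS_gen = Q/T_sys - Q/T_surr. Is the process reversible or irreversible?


dS_sys = 1131.6350/316.2390 = 3.5784 kJ/K
dS_surr = -1131.6350/397.4570 = -2.8472 kJ/K
dS_gen = 3.5784 - 2.8472 = 0.7312 kJ/K (irreversible)

dS_gen = 0.7312 kJ/K, irreversible


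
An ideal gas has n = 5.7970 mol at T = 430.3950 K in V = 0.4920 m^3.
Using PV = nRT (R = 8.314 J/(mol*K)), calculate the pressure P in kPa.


P = nRT/V = 5.7970 * 8.314 * 430.3950 / 0.4920
= 20743.4285 / 0.4920 = 42161.4400 Pa = 42.1614 kPa

42.1614 kPa


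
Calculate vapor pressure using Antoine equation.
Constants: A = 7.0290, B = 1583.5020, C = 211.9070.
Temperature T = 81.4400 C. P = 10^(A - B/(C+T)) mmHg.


C+T = 293.3470
B/(C+T) = 5.3981
log10(P) = 7.0290 - 5.3981 = 1.6309
P = 10^1.6309 = 42.7513 mmHg

42.7513 mmHg


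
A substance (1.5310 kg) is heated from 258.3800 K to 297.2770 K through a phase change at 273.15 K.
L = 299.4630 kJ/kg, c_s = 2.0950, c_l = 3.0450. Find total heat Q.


Q1 (sensible, solid) = 1.5310 * 2.0950 * 14.7700 = 47.3740 kJ
Q2 (latent) = 1.5310 * 299.4630 = 458.4779 kJ
Q3 (sensible, liquid) = 1.5310 * 3.0450 * 24.1270 = 112.4775 kJ
Q_total = 618.3294 kJ

618.3294 kJ


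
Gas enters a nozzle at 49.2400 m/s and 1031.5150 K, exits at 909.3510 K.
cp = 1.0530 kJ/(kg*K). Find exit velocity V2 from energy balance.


dT = 122.1640 K
2*cp*1000*dT = 257277.3840
V1^2 = 2424.5776
V2 = sqrt(259701.9616) = 509.6096 m/s

509.6096 m/s


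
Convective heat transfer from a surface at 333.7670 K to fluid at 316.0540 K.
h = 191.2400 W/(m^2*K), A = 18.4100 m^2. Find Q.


dT = 17.7130 K
Q = 191.2400 * 18.4100 * 17.7130 = 62362.6621 W

62362.6621 W


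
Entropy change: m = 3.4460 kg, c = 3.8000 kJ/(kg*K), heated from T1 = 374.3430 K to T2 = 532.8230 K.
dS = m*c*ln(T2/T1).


T2/T1 = 1.4234
ln(T2/T1) = 0.3530
dS = 3.4460 * 3.8000 * 0.3530 = 4.6227 kJ/K

4.6227 kJ/K


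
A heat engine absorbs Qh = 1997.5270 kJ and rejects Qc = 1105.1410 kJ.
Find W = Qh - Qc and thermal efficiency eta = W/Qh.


W = 1997.5270 - 1105.1410 = 892.3860 kJ
eta = 892.3860 / 1997.5270 = 0.4467 = 44.6745%

W = 892.3860 kJ, eta = 44.6745%


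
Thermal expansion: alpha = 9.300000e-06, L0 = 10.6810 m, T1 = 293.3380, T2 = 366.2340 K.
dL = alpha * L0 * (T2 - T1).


dT = 72.8960 K
dL = 9.300000e-06 * 10.6810 * 72.8960 = 0.007241 m
L_final = 10.688241 m

dL = 0.007241 m


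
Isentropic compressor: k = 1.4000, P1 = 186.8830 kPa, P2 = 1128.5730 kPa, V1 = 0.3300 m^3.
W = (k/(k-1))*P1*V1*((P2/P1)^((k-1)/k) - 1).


(k-1)/k = 0.2857
(P2/P1)^exp = 1.6716
W = 3.5000 * 186.8830 * 0.3300 * (1.6716 - 1) = 144.9640 kJ

144.9640 kJ


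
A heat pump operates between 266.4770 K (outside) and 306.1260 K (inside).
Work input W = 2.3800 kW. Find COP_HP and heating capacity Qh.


COP = 306.1260 / 39.6490 = 7.7209
Qh = 7.7209 * 2.3800 = 18.3757 kW

COP = 7.7209, Qh = 18.3757 kW


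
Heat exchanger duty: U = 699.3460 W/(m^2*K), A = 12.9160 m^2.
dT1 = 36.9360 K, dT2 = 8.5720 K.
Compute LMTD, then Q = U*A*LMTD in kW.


LMTD = 19.4183 K
Q = 699.3460 * 12.9160 * 19.4183 = 175400.5126 W = 175.4005 kW

175.4005 kW


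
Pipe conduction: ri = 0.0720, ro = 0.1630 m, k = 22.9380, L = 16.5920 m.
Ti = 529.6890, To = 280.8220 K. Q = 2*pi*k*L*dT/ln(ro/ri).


dT = 248.8670 K
ln(ro/ri) = 0.8171
Q = 2*pi*22.9380*16.5920*248.8670 / 0.8171 = 728340.9338 W

728340.9338 W


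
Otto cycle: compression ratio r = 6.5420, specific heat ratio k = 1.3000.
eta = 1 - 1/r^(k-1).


r^(k-1) = 1.7568
eta = 1 - 1/1.7568 = 0.4308 = 43.0771%

43.0771%


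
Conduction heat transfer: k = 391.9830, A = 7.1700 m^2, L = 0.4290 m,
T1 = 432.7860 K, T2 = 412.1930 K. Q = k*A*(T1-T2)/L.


dT = 20.5930 K
Q = 391.9830 * 7.1700 * 20.5930 / 0.4290 = 134911.4206 W

134911.4206 W


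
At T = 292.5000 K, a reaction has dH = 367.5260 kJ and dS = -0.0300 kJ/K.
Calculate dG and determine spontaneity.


T*dS = 292.5000 * -0.0300 = -8.7750 kJ
dG = 367.5260 + 8.7750 = 376.3010 kJ (non-spontaneous)

dG = 376.3010 kJ, non-spontaneous


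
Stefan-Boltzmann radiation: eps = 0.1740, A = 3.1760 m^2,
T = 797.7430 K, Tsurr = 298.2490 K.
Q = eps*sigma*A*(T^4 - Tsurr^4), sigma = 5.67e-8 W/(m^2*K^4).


T^4 = 4.0500e+11
Tsurr^4 = 7.9125e+09
Q = 0.1740 * 5.67e-8 * 3.1760 * 3.9708e+11 = 12442.1633 W

12442.1633 W


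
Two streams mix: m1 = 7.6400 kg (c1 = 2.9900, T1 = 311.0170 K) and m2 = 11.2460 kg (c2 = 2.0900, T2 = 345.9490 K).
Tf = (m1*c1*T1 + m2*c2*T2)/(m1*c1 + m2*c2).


num = 15235.9817
den = 46.3477
Tf = 328.7319 K

328.7319 K


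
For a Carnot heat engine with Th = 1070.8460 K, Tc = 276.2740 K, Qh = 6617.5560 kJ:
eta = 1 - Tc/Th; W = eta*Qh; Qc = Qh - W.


eta = 1 - 276.2740/1070.8460 = 0.7420
W = 0.7420 * 6617.5560 = 4910.2529 kJ
Qc = 6617.5560 - 4910.2529 = 1707.3031 kJ

eta = 74.2004%, W = 4910.2529 kJ, Qc = 1707.3031 kJ


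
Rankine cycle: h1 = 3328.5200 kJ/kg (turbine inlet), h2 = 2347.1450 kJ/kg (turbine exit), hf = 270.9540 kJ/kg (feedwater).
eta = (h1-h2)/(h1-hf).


W = 981.3750 kJ/kg
Q_in = 3057.5660 kJ/kg
eta = 0.3210 = 32.0966%

eta = 32.0966%


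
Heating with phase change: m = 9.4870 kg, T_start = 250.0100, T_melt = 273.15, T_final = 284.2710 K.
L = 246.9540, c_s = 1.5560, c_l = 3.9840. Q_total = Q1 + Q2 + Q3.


Q1 (sensible, solid) = 9.4870 * 1.5560 * 23.1400 = 341.5874 kJ
Q2 (latent) = 9.4870 * 246.9540 = 2342.8526 kJ
Q3 (sensible, liquid) = 9.4870 * 3.9840 * 11.1210 = 420.3316 kJ
Q_total = 3104.7716 kJ

3104.7716 kJ


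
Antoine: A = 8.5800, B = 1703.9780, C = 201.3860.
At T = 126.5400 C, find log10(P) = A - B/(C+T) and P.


C+T = 327.9260
B/(C+T) = 5.1962
log10(P) = 8.5800 - 5.1962 = 3.3838
P = 10^3.3838 = 2419.7628 mmHg

2419.7628 mmHg


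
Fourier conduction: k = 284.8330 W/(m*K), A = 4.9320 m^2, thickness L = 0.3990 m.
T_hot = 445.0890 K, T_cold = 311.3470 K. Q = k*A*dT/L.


dT = 133.7420 K
Q = 284.8330 * 4.9320 * 133.7420 / 0.3990 = 470877.8803 W

470877.8803 W


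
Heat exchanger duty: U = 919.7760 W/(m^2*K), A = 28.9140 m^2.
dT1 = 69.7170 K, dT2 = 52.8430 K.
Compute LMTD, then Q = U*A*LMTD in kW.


LMTD = 60.8908 K
Q = 919.7760 * 28.9140 * 60.8908 = 1619355.0868 W = 1619.3551 kW

1619.3551 kW


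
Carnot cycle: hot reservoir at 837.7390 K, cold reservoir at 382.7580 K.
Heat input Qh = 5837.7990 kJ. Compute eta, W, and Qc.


eta = 1 - 382.7580/837.7390 = 0.5431
W = 0.5431 * 5837.7990 = 3170.5431 kJ
Qc = 5837.7990 - 3170.5431 = 2667.2559 kJ

eta = 54.3106%, W = 3170.5431 kJ, Qc = 2667.2559 kJ


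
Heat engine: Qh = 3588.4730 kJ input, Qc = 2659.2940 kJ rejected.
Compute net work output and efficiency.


W = 3588.4730 - 2659.2940 = 929.1790 kJ
eta = 929.1790 / 3588.4730 = 0.2589 = 25.8934%

W = 929.1790 kJ, eta = 25.8934%


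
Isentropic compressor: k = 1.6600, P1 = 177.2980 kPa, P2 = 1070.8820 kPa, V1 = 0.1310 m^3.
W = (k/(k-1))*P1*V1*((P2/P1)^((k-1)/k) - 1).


(k-1)/k = 0.3976
(P2/P1)^exp = 2.0442
W = 2.5152 * 177.2980 * 0.1310 * (2.0442 - 1) = 61.0017 kJ

61.0017 kJ


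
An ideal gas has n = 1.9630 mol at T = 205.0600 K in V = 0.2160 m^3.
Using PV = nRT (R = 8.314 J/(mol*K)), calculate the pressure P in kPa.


P = nRT/V = 1.9630 * 8.314 * 205.0600 / 0.2160
= 3346.6575 / 0.2160 = 15493.7849 Pa = 15.4938 kPa

15.4938 kPa


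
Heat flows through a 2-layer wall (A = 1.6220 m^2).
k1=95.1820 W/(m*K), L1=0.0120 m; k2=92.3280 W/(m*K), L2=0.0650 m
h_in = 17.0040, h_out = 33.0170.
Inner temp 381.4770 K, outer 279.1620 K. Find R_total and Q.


R_conv_in = 1/(17.0040*1.6220) = 0.0363
R_1 = 0.0120/(95.1820*1.6220) = 7.7728e-05
R_2 = 0.0650/(92.3280*1.6220) = 0.0004
R_conv_out = 1/(33.0170*1.6220) = 0.0187
R_total = 0.0554 K/W
Q = 102.3150 / 0.0554 = 1845.4363 W

R_total = 0.0554 K/W, Q = 1845.4363 W


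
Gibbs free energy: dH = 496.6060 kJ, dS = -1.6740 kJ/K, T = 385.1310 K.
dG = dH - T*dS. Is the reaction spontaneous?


T*dS = 385.1310 * -1.6740 = -644.7093 kJ
dG = 496.6060 + 644.7093 = 1141.3153 kJ (non-spontaneous)

dG = 1141.3153 kJ, non-spontaneous


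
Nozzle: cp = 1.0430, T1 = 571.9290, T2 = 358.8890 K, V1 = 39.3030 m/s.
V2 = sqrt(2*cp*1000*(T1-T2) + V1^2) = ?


dT = 213.0400 K
2*cp*1000*dT = 444401.4400
V1^2 = 1544.7258
V2 = sqrt(445946.1658) = 667.7920 m/s

667.7920 m/s


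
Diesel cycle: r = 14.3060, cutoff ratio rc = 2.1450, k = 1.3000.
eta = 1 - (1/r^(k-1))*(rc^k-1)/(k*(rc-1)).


r^(k-1) = 2.2215
rc^k = 2.6968
eta = 0.4869 = 48.6859%

48.6859%


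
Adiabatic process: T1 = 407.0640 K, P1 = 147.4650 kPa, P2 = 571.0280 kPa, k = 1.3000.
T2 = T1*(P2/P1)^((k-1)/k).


(k-1)/k = 0.2308
(P2/P1)^exp = 1.3667
T2 = 407.0640 * 1.3667 = 556.3495 K

556.3495 K


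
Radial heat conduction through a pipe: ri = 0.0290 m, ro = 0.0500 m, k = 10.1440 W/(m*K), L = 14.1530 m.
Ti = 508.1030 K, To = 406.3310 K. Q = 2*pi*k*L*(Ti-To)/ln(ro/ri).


dT = 101.7720 K
ln(ro/ri) = 0.5447
Q = 2*pi*10.1440*14.1530*101.7720 / 0.5447 = 168533.7495 W

168533.7495 W


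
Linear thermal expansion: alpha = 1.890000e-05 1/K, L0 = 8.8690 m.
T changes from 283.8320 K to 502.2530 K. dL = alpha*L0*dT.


dT = 218.4210 K
dL = 1.890000e-05 * 8.8690 * 218.4210 = 0.036613 m
L_final = 8.905613 m

dL = 0.036613 m


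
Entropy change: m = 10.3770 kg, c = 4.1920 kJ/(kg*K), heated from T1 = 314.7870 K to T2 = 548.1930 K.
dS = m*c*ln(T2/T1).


T2/T1 = 1.7415
ln(T2/T1) = 0.5547
dS = 10.3770 * 4.1920 * 0.5547 = 24.1310 kJ/K

24.1310 kJ/K


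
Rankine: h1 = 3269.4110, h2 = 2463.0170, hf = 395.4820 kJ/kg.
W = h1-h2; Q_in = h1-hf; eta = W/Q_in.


W = 806.3940 kJ/kg
Q_in = 2873.9290 kJ/kg
eta = 0.2806 = 28.0589%

eta = 28.0589%


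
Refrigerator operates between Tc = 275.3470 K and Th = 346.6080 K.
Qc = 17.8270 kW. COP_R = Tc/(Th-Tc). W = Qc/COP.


COP = 275.3470 / 71.2610 = 3.8639
W = 17.8270 / 3.8639 = 4.6137 kW

COP = 3.8639, W = 4.6137 kW


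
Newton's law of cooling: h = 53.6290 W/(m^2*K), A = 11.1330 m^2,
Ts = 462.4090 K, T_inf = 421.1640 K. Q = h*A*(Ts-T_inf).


dT = 41.2450 K
Q = 53.6290 * 11.1330 * 41.2450 = 24625.3956 W

24625.3956 W


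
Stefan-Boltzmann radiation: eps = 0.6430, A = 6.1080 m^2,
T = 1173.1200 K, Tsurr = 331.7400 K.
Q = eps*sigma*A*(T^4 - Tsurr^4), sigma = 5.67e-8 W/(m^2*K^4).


T^4 = 1.8940e+12
Tsurr^4 = 1.2111e+10
Q = 0.6430 * 5.67e-8 * 6.1080 * 1.8818e+12 = 419060.4801 W

419060.4801 W


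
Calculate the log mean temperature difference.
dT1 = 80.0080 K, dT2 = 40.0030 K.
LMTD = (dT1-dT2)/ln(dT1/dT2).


dT1/dT2 = 2.0000
ln(dT1/dT2) = 0.6932
LMTD = 40.0050 / 0.6932 = 57.7129 K

57.7129 K


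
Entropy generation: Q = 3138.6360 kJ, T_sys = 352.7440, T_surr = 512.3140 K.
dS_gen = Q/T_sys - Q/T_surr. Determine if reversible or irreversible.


dS_sys = 3138.6360/352.7440 = 8.8978 kJ/K
dS_surr = -3138.6360/512.3140 = -6.1264 kJ/K
dS_gen = 8.8978 - 6.1264 = 2.7714 kJ/K (irreversible)

dS_gen = 2.7714 kJ/K, irreversible


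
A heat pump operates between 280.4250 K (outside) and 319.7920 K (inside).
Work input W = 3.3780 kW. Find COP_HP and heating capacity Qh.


COP = 319.7920 / 39.3670 = 8.1234
Qh = 8.1234 * 3.3780 = 27.4407 kW

COP = 8.1234, Qh = 27.4407 kW


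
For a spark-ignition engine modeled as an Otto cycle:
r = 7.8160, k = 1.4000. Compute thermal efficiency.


r^(k-1) = 2.2761
eta = 1 - 1/2.2761 = 0.5607 = 56.0655%

56.0655%


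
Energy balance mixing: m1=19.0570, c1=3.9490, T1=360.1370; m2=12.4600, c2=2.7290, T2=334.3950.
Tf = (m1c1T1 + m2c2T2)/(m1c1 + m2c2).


num = 38473.0504
den = 109.2594
Tf = 352.1257 K

352.1257 K


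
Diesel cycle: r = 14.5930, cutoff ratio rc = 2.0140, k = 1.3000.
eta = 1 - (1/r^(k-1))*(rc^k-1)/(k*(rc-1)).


r^(k-1) = 2.2348
rc^k = 2.4847
eta = 0.4960 = 49.6013%

49.6013%


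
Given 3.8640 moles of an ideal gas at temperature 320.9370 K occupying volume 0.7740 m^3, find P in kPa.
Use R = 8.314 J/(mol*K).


P = nRT/V = 3.8640 * 8.314 * 320.9370 / 0.7740
= 10310.1961 / 0.7740 = 13320.6668 Pa = 13.3207 kPa

13.3207 kPa


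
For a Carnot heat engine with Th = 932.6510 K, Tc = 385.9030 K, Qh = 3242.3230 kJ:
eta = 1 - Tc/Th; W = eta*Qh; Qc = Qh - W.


eta = 1 - 385.9030/932.6510 = 0.5862
W = 0.5862 * 3242.3230 = 1900.7470 kJ
Qc = 3242.3230 - 1900.7470 = 1341.5760 kJ

eta = 58.6230%, W = 1900.7470 kJ, Qc = 1341.5760 kJ


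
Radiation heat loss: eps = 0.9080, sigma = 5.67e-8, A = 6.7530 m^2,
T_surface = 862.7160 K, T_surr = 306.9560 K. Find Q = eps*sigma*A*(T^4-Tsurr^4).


T^4 = 5.5395e+11
Tsurr^4 = 8.8778e+09
Q = 0.9080 * 5.67e-8 * 6.7530 * 5.4507e+11 = 189504.9510 W

189504.9510 W


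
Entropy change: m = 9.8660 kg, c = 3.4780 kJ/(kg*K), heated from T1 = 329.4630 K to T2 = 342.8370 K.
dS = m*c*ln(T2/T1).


T2/T1 = 1.0406
ln(T2/T1) = 0.0398
dS = 9.8660 * 3.4780 * 0.0398 = 1.3654 kJ/K

1.3654 kJ/K


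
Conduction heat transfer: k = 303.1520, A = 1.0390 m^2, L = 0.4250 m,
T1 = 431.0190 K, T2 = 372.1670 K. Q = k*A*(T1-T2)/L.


dT = 58.8520 K
Q = 303.1520 * 1.0390 * 58.8520 / 0.4250 = 43616.2458 W

43616.2458 W


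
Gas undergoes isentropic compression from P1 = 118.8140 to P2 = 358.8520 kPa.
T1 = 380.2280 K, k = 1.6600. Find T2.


(k-1)/k = 0.3976
(P2/P1)^exp = 1.5519
T2 = 380.2280 * 1.5519 = 590.0740 K

590.0740 K


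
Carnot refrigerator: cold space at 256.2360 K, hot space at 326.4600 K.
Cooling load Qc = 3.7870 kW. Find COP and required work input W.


COP = 256.2360 / 70.2240 = 3.6488
W = 3.7870 / 3.6488 = 1.0379 kW

COP = 3.6488, W = 1.0379 kW


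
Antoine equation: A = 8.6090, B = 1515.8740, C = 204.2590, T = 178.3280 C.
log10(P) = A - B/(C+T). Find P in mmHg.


C+T = 382.5870
B/(C+T) = 3.9622
log10(P) = 8.6090 - 3.9622 = 4.6468
P = 10^4.6468 = 44343.6990 mmHg

44343.6990 mmHg


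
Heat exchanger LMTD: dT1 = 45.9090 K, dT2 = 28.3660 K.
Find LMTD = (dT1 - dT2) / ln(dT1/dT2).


dT1/dT2 = 1.6185
ln(dT1/dT2) = 0.4815
LMTD = 17.5430 / 0.4815 = 36.4363 K

36.4363 K


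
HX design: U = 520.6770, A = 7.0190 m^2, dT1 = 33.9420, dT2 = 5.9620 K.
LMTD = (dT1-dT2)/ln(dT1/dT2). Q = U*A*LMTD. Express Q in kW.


LMTD = 16.0874 K
Q = 520.6770 * 7.0190 * 16.0874 = 58793.5977 W = 58.7936 kW

58.7936 kW


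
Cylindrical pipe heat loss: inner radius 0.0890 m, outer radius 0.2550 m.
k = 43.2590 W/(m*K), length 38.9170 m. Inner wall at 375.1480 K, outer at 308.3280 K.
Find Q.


dT = 66.8200 K
ln(ro/ri) = 1.0526
Q = 2*pi*43.2590*38.9170*66.8200 / 1.0526 = 671471.5120 W

671471.5120 W


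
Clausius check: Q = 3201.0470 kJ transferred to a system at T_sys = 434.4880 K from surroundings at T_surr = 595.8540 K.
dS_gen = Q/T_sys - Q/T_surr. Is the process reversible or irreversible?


dS_sys = 3201.0470/434.4880 = 7.3674 kJ/K
dS_surr = -3201.0470/595.8540 = -5.3722 kJ/K
dS_gen = 7.3674 - 5.3722 = 1.9952 kJ/K (irreversible)

dS_gen = 1.9952 kJ/K, irreversible


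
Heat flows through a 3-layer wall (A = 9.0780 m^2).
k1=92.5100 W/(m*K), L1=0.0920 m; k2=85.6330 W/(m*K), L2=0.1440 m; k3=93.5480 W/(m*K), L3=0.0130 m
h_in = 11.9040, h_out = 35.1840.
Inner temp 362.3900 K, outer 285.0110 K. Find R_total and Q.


R_conv_in = 1/(11.9040*9.0780) = 0.0093
R_1 = 0.0920/(92.5100*9.0780) = 0.0001
R_2 = 0.1440/(85.6330*9.0780) = 0.0002
R_3 = 0.0130/(93.5480*9.0780) = 1.5308e-05
R_conv_out = 1/(35.1840*9.0780) = 0.0031
R_total = 0.0127 K/W
Q = 77.3790 / 0.0127 = 6095.3812 W

R_total = 0.0127 K/W, Q = 6095.3812 W


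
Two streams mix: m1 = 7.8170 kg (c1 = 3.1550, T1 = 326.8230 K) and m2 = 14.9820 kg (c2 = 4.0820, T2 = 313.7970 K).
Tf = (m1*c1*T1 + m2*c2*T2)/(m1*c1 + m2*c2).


num = 27251.0501
den = 85.8192
Tf = 317.5404 K

317.5404 K


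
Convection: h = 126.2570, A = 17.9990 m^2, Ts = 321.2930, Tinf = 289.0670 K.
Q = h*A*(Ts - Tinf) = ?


dT = 32.2260 K
Q = 126.2570 * 17.9990 * 32.2260 = 73233.5767 W

73233.5767 W


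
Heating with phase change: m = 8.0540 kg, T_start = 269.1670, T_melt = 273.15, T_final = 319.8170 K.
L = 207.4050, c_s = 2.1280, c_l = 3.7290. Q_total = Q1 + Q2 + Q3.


Q1 (sensible, solid) = 8.0540 * 2.1280 * 3.9830 = 68.2643 kJ
Q2 (latent) = 8.0540 * 207.4050 = 1670.4399 kJ
Q3 (sensible, liquid) = 8.0540 * 3.7290 * 46.6670 = 1401.5671 kJ
Q_total = 3140.2712 kJ

3140.2712 kJ


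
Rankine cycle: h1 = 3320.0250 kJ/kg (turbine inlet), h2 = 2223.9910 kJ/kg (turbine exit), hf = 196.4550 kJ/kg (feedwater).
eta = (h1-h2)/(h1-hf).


W = 1096.0340 kJ/kg
Q_in = 3123.5700 kJ/kg
eta = 0.3509 = 35.0891%

eta = 35.0891%


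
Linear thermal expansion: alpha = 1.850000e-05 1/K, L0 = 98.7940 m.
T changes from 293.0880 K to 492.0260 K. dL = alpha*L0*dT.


dT = 198.9380 K
dL = 1.850000e-05 * 98.7940 * 198.9380 = 0.363597 m
L_final = 99.157597 m

dL = 0.363597 m


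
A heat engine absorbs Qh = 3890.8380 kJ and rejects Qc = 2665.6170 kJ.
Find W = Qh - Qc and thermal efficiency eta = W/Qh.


W = 3890.8380 - 2665.6170 = 1225.2210 kJ
eta = 1225.2210 / 3890.8380 = 0.3149 = 31.4899%

W = 1225.2210 kJ, eta = 31.4899%


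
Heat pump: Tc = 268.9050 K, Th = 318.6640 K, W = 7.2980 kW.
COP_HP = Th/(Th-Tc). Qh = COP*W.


COP = 318.6640 / 49.7590 = 6.4041
Qh = 6.4041 * 7.2980 = 46.7375 kW

COP = 6.4041, Qh = 46.7375 kW


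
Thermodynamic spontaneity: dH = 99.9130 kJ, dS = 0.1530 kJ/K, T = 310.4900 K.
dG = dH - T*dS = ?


T*dS = 310.4900 * 0.1530 = 47.5050 kJ
dG = 99.9130 - 47.5050 = 52.4080 kJ (non-spontaneous)

dG = 52.4080 kJ, non-spontaneous


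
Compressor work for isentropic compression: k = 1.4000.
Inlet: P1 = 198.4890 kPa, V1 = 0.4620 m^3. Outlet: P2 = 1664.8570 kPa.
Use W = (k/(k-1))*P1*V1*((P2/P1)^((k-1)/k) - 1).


(k-1)/k = 0.2857
(P2/P1)^exp = 1.8361
W = 3.5000 * 198.4890 * 0.4620 * (1.8361 - 1) = 268.3532 kJ

268.3532 kJ


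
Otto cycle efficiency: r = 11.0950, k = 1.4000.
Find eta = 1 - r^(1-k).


r^(k-1) = 2.6185
eta = 1 - 1/2.6185 = 0.6181 = 61.8101%

61.8101%


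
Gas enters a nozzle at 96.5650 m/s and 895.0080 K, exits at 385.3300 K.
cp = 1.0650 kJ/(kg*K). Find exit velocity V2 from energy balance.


dT = 509.6780 K
2*cp*1000*dT = 1085614.1400
V1^2 = 9324.7992
V2 = sqrt(1094938.9392) = 1046.3933 m/s

1046.3933 m/s


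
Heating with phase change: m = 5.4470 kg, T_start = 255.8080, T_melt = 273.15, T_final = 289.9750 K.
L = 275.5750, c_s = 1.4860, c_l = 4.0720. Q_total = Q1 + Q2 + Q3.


Q1 (sensible, solid) = 5.4470 * 1.4860 * 17.3420 = 140.3703 kJ
Q2 (latent) = 5.4470 * 275.5750 = 1501.0570 kJ
Q3 (sensible, liquid) = 5.4470 * 4.0720 * 16.8250 = 373.1816 kJ
Q_total = 2014.6090 kJ

2014.6090 kJ


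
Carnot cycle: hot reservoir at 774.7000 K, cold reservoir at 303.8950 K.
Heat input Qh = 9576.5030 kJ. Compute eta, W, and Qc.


eta = 1 - 303.8950/774.7000 = 0.6077
W = 0.6077 * 9576.5030 = 5819.8858 kJ
Qc = 9576.5030 - 5819.8858 = 3756.6172 kJ

eta = 60.7726%, W = 5819.8858 kJ, Qc = 3756.6172 kJ


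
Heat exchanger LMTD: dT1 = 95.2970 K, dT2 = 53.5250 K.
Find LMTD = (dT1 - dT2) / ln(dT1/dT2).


dT1/dT2 = 1.7804
ln(dT1/dT2) = 0.5768
LMTD = 41.7720 / 0.5768 = 72.4140 K

72.4140 K


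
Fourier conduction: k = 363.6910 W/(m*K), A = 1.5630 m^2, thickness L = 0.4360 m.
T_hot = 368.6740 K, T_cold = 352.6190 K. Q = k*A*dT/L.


dT = 16.0550 K
Q = 363.6910 * 1.5630 * 16.0550 / 0.4360 = 20932.2230 W

20932.2230 W


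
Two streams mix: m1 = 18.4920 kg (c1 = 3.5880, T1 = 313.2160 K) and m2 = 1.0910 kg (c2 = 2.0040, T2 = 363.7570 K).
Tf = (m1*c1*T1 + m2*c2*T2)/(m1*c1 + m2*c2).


num = 21576.9663
den = 68.5357
Tf = 314.8283 K

314.8283 K


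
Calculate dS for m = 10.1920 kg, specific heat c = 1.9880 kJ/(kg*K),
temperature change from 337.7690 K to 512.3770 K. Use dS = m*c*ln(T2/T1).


T2/T1 = 1.5169
ln(T2/T1) = 0.4167
dS = 10.1920 * 1.9880 * 0.4167 = 8.4430 kJ/K

8.4430 kJ/K


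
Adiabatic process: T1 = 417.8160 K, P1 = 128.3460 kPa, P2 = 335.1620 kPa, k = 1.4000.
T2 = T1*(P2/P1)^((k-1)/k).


(k-1)/k = 0.2857
(P2/P1)^exp = 1.3155
T2 = 417.8160 * 1.3155 = 549.6566 K

549.6566 K


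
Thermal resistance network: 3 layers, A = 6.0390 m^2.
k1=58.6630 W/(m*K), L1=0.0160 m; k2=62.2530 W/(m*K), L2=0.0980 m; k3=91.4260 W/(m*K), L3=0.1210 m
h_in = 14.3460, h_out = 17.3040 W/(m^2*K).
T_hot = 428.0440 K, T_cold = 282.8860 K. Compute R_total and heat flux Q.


R_conv_in = 1/(14.3460*6.0390) = 0.0115
R_1 = 0.0160/(58.6630*6.0390) = 4.5164e-05
R_2 = 0.0980/(62.2530*6.0390) = 0.0003
R_3 = 0.1210/(91.4260*6.0390) = 0.0002
R_conv_out = 1/(17.3040*6.0390) = 0.0096
R_total = 0.0216 K/W
Q = 145.1580 / 0.0216 = 6708.7579 W

R_total = 0.0216 K/W, Q = 6708.7579 W


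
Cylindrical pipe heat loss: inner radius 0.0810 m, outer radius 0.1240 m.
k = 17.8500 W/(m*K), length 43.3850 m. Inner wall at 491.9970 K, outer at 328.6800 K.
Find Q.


dT = 163.3170 K
ln(ro/ri) = 0.4258
Q = 2*pi*17.8500*43.3850*163.3170 / 0.4258 = 1866166.4222 W

1866166.4222 W


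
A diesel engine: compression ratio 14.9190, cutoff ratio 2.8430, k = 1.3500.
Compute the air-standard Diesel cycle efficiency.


r^(k-1) = 2.5752
rc^k = 4.0983
eta = 0.5164 = 51.6442%

51.6442%


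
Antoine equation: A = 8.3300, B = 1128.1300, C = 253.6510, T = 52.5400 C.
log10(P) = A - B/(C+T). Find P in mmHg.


C+T = 306.1910
B/(C+T) = 3.6844
log10(P) = 8.3300 - 3.6844 = 4.6456
P = 10^4.6456 = 44218.1321 mmHg

44218.1321 mmHg


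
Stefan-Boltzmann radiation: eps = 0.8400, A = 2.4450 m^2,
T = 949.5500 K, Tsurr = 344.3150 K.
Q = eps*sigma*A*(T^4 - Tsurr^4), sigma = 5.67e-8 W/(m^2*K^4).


T^4 = 8.1296e+11
Tsurr^4 = 1.4055e+10
Q = 0.8400 * 5.67e-8 * 2.4450 * 7.9891e+11 = 93033.3555 W

93033.3555 W


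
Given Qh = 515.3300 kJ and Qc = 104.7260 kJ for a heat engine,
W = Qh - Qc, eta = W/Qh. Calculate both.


W = 515.3300 - 104.7260 = 410.6040 kJ
eta = 410.6040 / 515.3300 = 0.7968 = 79.6779%

W = 410.6040 kJ, eta = 79.6779%


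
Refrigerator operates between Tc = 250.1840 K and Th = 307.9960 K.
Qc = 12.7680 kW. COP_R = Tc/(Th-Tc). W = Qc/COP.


COP = 250.1840 / 57.8120 = 4.3275
W = 12.7680 / 4.3275 = 2.9504 kW

COP = 4.3275, W = 2.9504 kW


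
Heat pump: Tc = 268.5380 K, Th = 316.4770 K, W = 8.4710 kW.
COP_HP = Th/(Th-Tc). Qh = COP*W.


COP = 316.4770 / 47.9390 = 6.6017
Qh = 6.6017 * 8.4710 = 55.9227 kW

COP = 6.6017, Qh = 55.9227 kW


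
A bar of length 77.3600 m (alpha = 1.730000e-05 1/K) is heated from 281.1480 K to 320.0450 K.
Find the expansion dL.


dT = 38.8970 K
dL = 1.730000e-05 * 77.3600 * 38.8970 = 0.052057 m
L_final = 77.412057 m

dL = 0.052057 m


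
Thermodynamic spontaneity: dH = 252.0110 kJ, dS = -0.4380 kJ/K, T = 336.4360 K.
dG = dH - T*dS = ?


T*dS = 336.4360 * -0.4380 = -147.3590 kJ
dG = 252.0110 + 147.3590 = 399.3700 kJ (non-spontaneous)

dG = 399.3700 kJ, non-spontaneous


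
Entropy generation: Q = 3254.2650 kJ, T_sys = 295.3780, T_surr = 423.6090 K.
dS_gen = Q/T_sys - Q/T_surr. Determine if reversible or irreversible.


dS_sys = 3254.2650/295.3780 = 11.0173 kJ/K
dS_surr = -3254.2650/423.6090 = -7.6822 kJ/K
dS_gen = 11.0173 - 7.6822 = 3.3351 kJ/K (irreversible)

dS_gen = 3.3351 kJ/K, irreversible


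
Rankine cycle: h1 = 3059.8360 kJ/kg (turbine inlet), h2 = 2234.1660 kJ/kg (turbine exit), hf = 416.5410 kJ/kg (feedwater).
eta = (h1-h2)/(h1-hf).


W = 825.6700 kJ/kg
Q_in = 2643.2950 kJ/kg
eta = 0.3124 = 31.2364%

eta = 31.2364%


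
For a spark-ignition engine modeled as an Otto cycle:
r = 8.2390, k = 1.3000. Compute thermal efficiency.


r^(k-1) = 1.8826
eta = 1 - 1/1.8826 = 0.4688 = 46.8825%

46.8825%


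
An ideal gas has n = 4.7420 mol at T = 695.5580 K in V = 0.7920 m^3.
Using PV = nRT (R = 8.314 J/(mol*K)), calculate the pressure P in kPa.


P = nRT/V = 4.7420 * 8.314 * 695.5580 / 0.7920
= 27422.3658 / 0.7920 = 34624.1992 Pa = 34.6242 kPa

34.6242 kPa


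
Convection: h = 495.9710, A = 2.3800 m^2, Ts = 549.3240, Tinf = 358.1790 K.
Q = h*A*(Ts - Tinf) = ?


dT = 191.1450 K
Q = 495.9710 * 2.3800 * 191.1450 = 225629.6568 W

225629.6568 W


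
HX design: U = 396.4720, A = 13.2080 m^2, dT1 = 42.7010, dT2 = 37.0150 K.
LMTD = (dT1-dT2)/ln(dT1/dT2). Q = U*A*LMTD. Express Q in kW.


LMTD = 39.7903 K
Q = 396.4720 * 13.2080 * 39.7903 = 208366.0379 W = 208.3660 kW

208.3660 kW


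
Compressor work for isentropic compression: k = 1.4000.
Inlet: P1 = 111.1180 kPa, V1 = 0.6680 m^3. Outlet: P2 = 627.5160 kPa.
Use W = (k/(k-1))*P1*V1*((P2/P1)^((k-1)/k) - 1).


(k-1)/k = 0.2857
(P2/P1)^exp = 1.6399
W = 3.5000 * 111.1180 * 0.6680 * (1.6399 - 1) = 166.2364 kJ

166.2364 kJ


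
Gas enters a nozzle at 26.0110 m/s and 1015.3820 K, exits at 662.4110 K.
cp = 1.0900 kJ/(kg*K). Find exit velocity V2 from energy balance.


dT = 352.9710 K
2*cp*1000*dT = 769476.7800
V1^2 = 676.5721
V2 = sqrt(770153.3521) = 877.5838 m/s

877.5838 m/s


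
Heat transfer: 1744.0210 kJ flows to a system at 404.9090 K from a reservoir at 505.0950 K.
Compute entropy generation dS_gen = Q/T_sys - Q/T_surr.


dS_sys = 1744.0210/404.9090 = 4.3072 kJ/K
dS_surr = -1744.0210/505.0950 = -3.4529 kJ/K
dS_gen = 4.3072 - 3.4529 = 0.8543 kJ/K (irreversible)

dS_gen = 0.8543 kJ/K, irreversible
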